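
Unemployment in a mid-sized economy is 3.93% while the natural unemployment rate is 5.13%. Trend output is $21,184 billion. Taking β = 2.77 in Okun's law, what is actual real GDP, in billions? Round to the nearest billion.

$21,888 billion

Unemployment gap = 3.93 - 5.13 = -1.2 points, so the output gap is -2.77 × (-1.2) = 3.324%.
Actual GDP = 21184 × (1 + 3.324/100) = 21184 × 1.03324 ≈ 21888 billion.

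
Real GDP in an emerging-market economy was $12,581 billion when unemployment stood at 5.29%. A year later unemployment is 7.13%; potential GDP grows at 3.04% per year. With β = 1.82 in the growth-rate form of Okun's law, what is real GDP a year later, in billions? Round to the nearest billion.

$12,542 billion

Δu = 7.13 - 5.29 = 1.84 points.
Okun's law (growth form): g_Y = g_Y* - β × Δu = 3.04 - 1.82 × (1.84) = 3.04 - 3.3488 = -0.3088%.
Real GDP in the next year = 12581 × (1 - 0.3088/100) = 12581 × 0.996912 ≈ 12542 billion.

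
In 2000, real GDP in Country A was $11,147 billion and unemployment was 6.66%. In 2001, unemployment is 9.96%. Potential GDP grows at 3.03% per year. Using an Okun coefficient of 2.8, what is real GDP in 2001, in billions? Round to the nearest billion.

Δu = 9.96 - 6.66 = 3.3 points.
Okun's law (growth form): g_Y = g_Y* - β × Δu = 3.03 - 2.8 × (3.30) = 3.03 - 9.24 = -6.21%.
Real GDP in the next year = 11147 × (1 - 6.21/100) = 11147 × 0.9379 ≈ 10455 billion.

$10,455 billion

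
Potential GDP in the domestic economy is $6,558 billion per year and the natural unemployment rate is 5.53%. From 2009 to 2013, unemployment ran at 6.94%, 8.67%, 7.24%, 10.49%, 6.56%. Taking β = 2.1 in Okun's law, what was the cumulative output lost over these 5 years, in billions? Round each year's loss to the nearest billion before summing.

$1,686 billion

Year 2009: gap = -2.1 × (6.94 - 5.53) = -2.961%, loss ≈ 6558 × 2.961/100 ≈ 194.
Year 2010: gap = -2.1 × (8.67 - 5.53) = -6.594%, loss ≈ 6558 × 6.594/100 ≈ 432.
Year 2011: gap = -2.1 × (7.24 - 5.53) = -3.591%, loss ≈ 6558 × 3.591/100 ≈ 235.
Year 2012: gap = -2.1 × (10.49 - 5.53) = -10.416%, loss ≈ 6558 × 10.416/100 ≈ 683.
Year 2013: gap = -2.1 × (6.56 - 5.53) = -2.163%, loss ≈ 6558 × 2.163/100 ≈ 142.
Total lost output = 194 + 432 + 235 + 683 + 142 = 1686 billion.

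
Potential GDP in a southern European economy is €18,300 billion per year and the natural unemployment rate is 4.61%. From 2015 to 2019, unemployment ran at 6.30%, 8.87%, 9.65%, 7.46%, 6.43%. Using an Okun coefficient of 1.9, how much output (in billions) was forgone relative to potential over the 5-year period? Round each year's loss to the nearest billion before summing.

Year 2015: gap = -1.9 × (6.3 - 4.61) = -3.211%, loss ≈ 18300 × 3.211/100 ≈ 588.
Year 2016: gap = -1.9 × (8.87 - 4.61) = -8.094%, loss ≈ 18300 × 8.094/100 ≈ 1481.
Year 2017: gap = -1.9 × (9.65 - 4.61) = -9.576%, loss ≈ 18300 × 9.576/100 ≈ 1752.
Year 2018: gap = -1.9 × (7.46 - 4.61) = -5.415%, loss ≈ 18300 × 5.415/100 ≈ 991.
Year 2019: gap = -1.9 × (6.43 - 4.61) = -3.458%, loss ≈ 18300 × 3.458/100 ≈ 633.
Total lost output = 588 + 1481 + 1752 + 991 + 633 = 5445 billion.

€5,445 billion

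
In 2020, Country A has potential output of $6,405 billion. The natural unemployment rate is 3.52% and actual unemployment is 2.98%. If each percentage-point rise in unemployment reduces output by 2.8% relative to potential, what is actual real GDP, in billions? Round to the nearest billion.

Unemployment gap = 2.98 - 3.52 = -0.54 points, so the output gap is -2.8 × (-0.54) = 1.512%.
Actual GDP = 6405 × (1 + 1.512/100) = 6405 × 1.01512 ≈ 6502 billion.

$6,502 billion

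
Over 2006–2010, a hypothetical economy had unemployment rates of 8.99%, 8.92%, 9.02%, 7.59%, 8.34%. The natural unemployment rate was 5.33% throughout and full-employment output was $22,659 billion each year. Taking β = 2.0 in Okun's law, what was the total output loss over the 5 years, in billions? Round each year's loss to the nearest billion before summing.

$7,346 billion

Year 2006: gap = -2.0 × (8.99 - 5.33) = -7.32%, loss ≈ 22659 × 7.32/100 ≈ 1659.
Year 2007: gap = -2.0 × (8.92 - 5.33) = -7.18%, loss ≈ 22659 × 7.18/100 ≈ 1627.
Year 2008: gap = -2.0 × (9.02 - 5.33) = -7.38%, loss ≈ 22659 × 7.38/100 ≈ 1672.
Year 2009: gap = -2.0 × (7.59 - 5.33) = -4.52%, loss ≈ 22659 × 4.52/100 ≈ 1024.
Year 2010: gap = -2.0 × (8.34 - 5.33) = -6.02%, loss ≈ 22659 × 6.02/100 ≈ 1364.
Total lost output = 1659 + 1627 + 1672 + 1024 + 1364 = 7346 billion.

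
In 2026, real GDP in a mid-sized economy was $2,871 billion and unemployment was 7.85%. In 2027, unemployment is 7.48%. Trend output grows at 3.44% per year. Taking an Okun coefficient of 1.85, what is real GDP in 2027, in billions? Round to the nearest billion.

$2,989 billion

Δu = 7.48 - 7.85 = -0.37 points.
Okun's law (growth form): g_Y = g_Y* - β × Δu = 3.44 - 1.85 × (-0.37) = 3.44 + 0.6845 = 4.1245%.
Real GDP in the next year = 2871 × (1 + 4.1245/100) = 2871 × 1.041245 ≈ 2989 billion.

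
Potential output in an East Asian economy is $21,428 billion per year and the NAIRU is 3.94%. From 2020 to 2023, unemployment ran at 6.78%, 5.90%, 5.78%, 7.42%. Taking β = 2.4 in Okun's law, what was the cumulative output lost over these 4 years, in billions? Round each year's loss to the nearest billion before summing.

Year 2020: gap = -2.4 × (6.78 - 3.94) = -6.816%, loss ≈ 21428 × 6.816/100 ≈ 1461.
Year 2021: gap = -2.4 × (5.9 - 3.94) = -4.704%, loss ≈ 21428 × 4.704/100 ≈ 1008.
Year 2022: gap = -2.4 × (5.78 - 3.94) = -4.416%, loss ≈ 21428 × 4.416/100 ≈ 946.
Year 2023: gap = -2.4 × (7.42 - 3.94) = -8.352%, loss ≈ 21428 × 8.352/100 ≈ 1790.
Total lost output = 1461 + 1008 + 946 + 1790 = 5205 billion.

$5,205 billion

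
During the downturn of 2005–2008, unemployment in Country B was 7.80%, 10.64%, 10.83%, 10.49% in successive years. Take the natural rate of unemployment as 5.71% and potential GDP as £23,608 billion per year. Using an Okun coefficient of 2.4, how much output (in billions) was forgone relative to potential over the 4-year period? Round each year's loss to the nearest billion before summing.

Year 2005: gap = -2.4 × (7.8 - 5.71) = -5.016%, loss ≈ 23608 × 5.016/100 ≈ 1184.
Year 2006: gap = -2.4 × (10.64 - 5.71) = -11.832%, loss ≈ 23608 × 11.832/100 ≈ 2793.
Year 2007: gap = -2.4 × (10.83 - 5.71) = -12.288%, loss ≈ 23608 × 12.288/100 ≈ 2901.
Year 2008: gap = -2.4 × (10.49 - 5.71) = -11.472%, loss ≈ 23608 × 11.472/100 ≈ 2708.
Total lost output = 1184 + 2793 + 2901 + 2708 = 9586 billion.

£9,586 billion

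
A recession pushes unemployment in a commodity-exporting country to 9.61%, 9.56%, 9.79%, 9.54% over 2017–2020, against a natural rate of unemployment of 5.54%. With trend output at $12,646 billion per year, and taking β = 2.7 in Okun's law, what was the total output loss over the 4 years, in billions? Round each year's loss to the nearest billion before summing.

$5,580 billion

Year 2017: gap = -2.7 × (9.61 - 5.54) = -10.989%, loss ≈ 12646 × 10.989/100 ≈ 1390.
Year 2018: gap = -2.7 × (9.56 - 5.54) = -10.854%, loss ≈ 12646 × 10.854/100 ≈ 1373.
Year 2019: gap = -2.7 × (9.79 - 5.54) = -11.475%, loss ≈ 12646 × 11.475/100 ≈ 1451.
Year 2020: gap = -2.7 × (9.54 - 5.54) = -10.8%, loss ≈ 12646 × 10.8/100 ≈ 1366.
Total lost output = 1390 + 1373 + 1451 + 1366 = 5580 billion.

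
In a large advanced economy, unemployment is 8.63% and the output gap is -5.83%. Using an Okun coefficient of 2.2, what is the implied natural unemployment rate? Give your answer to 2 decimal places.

5.98%

From Okun's law, u - u* = -(output gap)/β = -(-5.83)/2.2 = 2.65 points.
So u* = 8.63 - 2.65 = 5.98%.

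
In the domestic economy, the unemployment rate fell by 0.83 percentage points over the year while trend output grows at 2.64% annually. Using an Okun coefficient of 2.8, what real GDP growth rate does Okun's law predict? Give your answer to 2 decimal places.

4.96%

Growth-rate Okun's law: g_Y = g_Y* - β × Δu.
g_Y = 2.64 - 2.8 × (-0.83) = 2.64 + 2.324 = 4.964%, i.e. 4.96% to 2 d.p.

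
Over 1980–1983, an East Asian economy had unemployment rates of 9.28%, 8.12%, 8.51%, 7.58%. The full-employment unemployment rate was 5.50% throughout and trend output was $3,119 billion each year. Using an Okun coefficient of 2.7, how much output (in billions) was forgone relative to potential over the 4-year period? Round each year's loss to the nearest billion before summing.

$967 billion

Year 1980: gap = -2.7 × (9.28 - 5.5) = -10.206%, loss ≈ 3119 × 10.206/100 ≈ 318.
Year 1981: gap = -2.7 × (8.12 - 5.5) = -7.074%, loss ≈ 3119 × 7.074/100 ≈ 221.
Year 1982: gap = -2.7 × (8.51 - 5.5) = -8.127%, loss ≈ 3119 × 8.127/100 ≈ 253.
Year 1983: gap = -2.7 × (7.58 - 5.5) = -5.616%, loss ≈ 3119 × 5.616/100 ≈ 175.
Total lost output = 318 + 221 + 253 + 175 = 967 billion.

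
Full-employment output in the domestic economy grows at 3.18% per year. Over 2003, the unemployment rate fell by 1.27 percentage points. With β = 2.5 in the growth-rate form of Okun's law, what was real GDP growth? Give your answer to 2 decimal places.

Growth-rate Okun's law: g_Y = g_Y* - β × Δu.
g_Y = 3.18 - 2.5 × (-1.27) = 3.18 + 3.175 = 6.355%, i.e. 6.36% to 2 d.p.

6.36%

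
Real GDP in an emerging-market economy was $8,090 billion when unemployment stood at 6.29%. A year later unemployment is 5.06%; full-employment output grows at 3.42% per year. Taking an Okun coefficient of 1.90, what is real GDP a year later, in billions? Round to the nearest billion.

Δu = 5.06 - 6.29 = -1.23 points.
Okun's law (growth form): g_Y = g_Y* - β × Δu = 3.42 - 1.90 × (-1.23) = 3.42 + 2.337 = 5.757%.
Real GDP in the next year = 8090 × (1 + 5.757/100) = 8090 × 1.05757 ≈ 8556 billion.

$8,556 billion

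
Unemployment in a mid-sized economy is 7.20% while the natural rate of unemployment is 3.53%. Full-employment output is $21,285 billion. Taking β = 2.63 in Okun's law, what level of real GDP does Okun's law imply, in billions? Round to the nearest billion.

Unemployment gap = 7.2 - 3.53 = 3.67 points, so the output gap is -2.63 × 3.67 = -9.6521%.
Actual GDP = 21285 × (1 - 9.6521/100) = 21285 × 0.903479 ≈ 19231 billion.

$19,231 billion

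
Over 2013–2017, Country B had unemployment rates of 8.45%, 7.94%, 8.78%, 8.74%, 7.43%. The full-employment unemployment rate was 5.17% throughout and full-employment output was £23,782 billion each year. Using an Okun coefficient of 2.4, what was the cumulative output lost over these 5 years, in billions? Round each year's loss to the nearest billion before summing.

£8,841 billion

Year 2013: gap = -2.4 × (8.45 - 5.17) = -7.872%, loss ≈ 23782 × 7.872/100 ≈ 1872.
Year 2014: gap = -2.4 × (7.94 - 5.17) = -6.648%, loss ≈ 23782 × 6.648/100 ≈ 1581.
Year 2015: gap = -2.4 × (8.78 - 5.17) = -8.664%, loss ≈ 23782 × 8.664/100 ≈ 2060.
Year 2016: gap = -2.4 × (8.74 - 5.17) = -8.568%, loss ≈ 23782 × 8.568/100 ≈ 2038.
Year 2017: gap = -2.4 × (7.43 - 5.17) = -5.424%, loss ≈ 23782 × 5.424/100 ≈ 1290.
Total lost output = 1872 + 1581 + 2060 + 2038 + 1290 = 8841 billion.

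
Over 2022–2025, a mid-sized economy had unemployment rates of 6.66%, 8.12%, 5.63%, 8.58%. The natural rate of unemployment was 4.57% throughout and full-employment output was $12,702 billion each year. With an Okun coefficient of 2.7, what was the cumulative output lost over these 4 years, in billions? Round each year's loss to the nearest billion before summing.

Year 2022: gap = -2.7 × (6.66 - 4.57) = -5.643%, loss ≈ 12702 × 5.643/100 ≈ 717.
Year 2023: gap = -2.7 × (8.12 - 4.57) = -9.585%, loss ≈ 12702 × 9.585/100 ≈ 1217.
Year 2024: gap = -2.7 × (5.63 - 4.57) = -2.862%, loss ≈ 12702 × 2.862/100 ≈ 364.
Year 2025: gap = -2.7 × (8.58 - 4.57) = -10.827%, loss ≈ 12702 × 10.827/100 ≈ 1375.
Total lost output = 717 + 1217 + 364 + 1375 = 3673 billion.

$3,673 billion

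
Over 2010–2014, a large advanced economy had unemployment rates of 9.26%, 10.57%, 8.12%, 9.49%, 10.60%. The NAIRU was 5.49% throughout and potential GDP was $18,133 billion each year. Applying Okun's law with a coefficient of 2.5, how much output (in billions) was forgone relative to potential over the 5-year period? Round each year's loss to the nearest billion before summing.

$9,333 billion

Year 2010: gap = -2.5 × (9.26 - 5.49) = -9.425%, loss ≈ 18133 × 9.425/100 ≈ 1709.
Year 2011: gap = -2.5 × (10.57 - 5.49) = -12.7%, loss ≈ 18133 × 12.7/100 ≈ 2303.
Year 2012: gap = -2.5 × (8.12 - 5.49) = -6.575%, loss ≈ 18133 × 6.575/100 ≈ 1192.
Year 2013: gap = -2.5 × (9.49 - 5.49) = -10%, loss ≈ 18133 × 10/100 ≈ 1813.
Year 2014: gap = -2.5 × (10.6 - 5.49) = -12.775%, loss ≈ 18133 × 12.775/100 ≈ 2316.
Total lost output = 1709 + 2303 + 1192 + 1813 + 2316 = 9333 billion.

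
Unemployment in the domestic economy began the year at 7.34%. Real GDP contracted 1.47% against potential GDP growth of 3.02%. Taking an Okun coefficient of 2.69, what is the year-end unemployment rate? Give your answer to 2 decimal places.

Growth-rate Okun's law: g_Y = g_Y* - β × Δu, so Δu = (g_Y* - g_Y)/β.
Δu = (3.02 + 1.47)/2.69 = 4.49/2.69 = 1.67 percentage points.
Year-end unemployment = 7.34 + 1.67 = 9.01%.

9.01%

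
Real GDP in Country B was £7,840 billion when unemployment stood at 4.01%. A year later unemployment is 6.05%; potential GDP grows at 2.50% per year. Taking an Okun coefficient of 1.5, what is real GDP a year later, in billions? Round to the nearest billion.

£7,796 billion

Δu = 6.05 - 4.01 = 2.04 points.
Okun's law (growth form): g_Y = g_Y* - β × Δu = 2.50 - 1.5 × (2.04) = 2.5 - 3.06 = -0.56%.
Real GDP in the next year = 7840 × (1 - 0.56/100) = 7840 × 0.9944 ≈ 7796 billion.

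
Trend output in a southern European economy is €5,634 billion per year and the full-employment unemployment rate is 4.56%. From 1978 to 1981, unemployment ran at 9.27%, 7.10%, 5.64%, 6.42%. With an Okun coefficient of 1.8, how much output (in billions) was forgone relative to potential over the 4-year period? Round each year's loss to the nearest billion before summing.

€1,035 billion

Year 1978: gap = -1.8 × (9.27 - 4.56) = -8.478%, loss ≈ 5634 × 8.478/100 ≈ 478.
Year 1979: gap = -1.8 × (7.1 - 4.56) = -4.572%, loss ≈ 5634 × 4.572/100 ≈ 258.
Year 1980: gap = -1.8 × (5.64 - 4.56) = -1.944%, loss ≈ 5634 × 1.944/100 ≈ 110.
Year 1981: gap = -1.8 × (6.42 - 4.56) = -3.348%, loss ≈ 5634 × 3.348/100 ≈ 189.
Total lost output = 478 + 258 + 110 + 189 = 1035 billion.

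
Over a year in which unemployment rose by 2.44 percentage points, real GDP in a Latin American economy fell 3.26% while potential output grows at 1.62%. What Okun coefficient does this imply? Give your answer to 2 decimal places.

β ≈ 2.00

Growth form: g_Y = g_Y* - β × Δu, so β = (g_Y* - g_Y)/Δu.
β = (1.62 + 3.26)/2.44 = 4.88/2.44 = 2.00.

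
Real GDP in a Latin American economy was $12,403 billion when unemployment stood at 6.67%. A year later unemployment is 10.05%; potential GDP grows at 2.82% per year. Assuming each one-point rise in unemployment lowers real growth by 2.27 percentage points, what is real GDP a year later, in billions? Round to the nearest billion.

Δu = 10.05 - 6.67 = 3.38 points.
Okun's law (growth form): g_Y = g_Y* - β × Δu = 2.82 - 2.27 × (3.38) = 2.82 - 7.6726 = -4.8526%.
Real GDP in the next year = 12403 × (1 - 4.8526/100) = 12403 × 0.951474 ≈ 11801 billion.

$11,801 billion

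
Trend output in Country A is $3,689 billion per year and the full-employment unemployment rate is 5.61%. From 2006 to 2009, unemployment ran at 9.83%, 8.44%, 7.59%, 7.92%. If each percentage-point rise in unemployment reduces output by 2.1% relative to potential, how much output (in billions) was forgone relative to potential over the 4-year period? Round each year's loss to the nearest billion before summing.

$878 billion

Year 2006: gap = -2.1 × (9.83 - 5.61) = -8.862%, loss ≈ 3689 × 8.862/100 ≈ 327.
Year 2007: gap = -2.1 × (8.44 - 5.61) = -5.943%, loss ≈ 3689 × 5.943/100 ≈ 219.
Year 2008: gap = -2.1 × (7.59 - 5.61) = -4.158%, loss ≈ 3689 × 4.158/100 ≈ 153.
Year 2009: gap = -2.1 × (7.92 - 5.61) = -4.851%, loss ≈ 3689 × 4.851/100 ≈ 179.
Total lost output = 327 + 219 + 153 + 179 = 878 billion.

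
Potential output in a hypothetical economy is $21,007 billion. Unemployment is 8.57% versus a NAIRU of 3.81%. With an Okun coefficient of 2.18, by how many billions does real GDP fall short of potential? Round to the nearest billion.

Output gap = -2.18 × (8.57 - 3.81) = -2.18 × 4.76 = -10.3768%.
Actual GDP ≈ 21007 × 0.896232 ≈ 18827 billion, so the shortfall is 21007 - 18827 = 2180 billion.

$2,180 billion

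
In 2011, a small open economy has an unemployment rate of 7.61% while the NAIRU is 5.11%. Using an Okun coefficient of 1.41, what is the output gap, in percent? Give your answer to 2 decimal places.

-3.53%

The unemployment gap is 7.61 - 5.11 = 2.5 percentage points.
Okun's law gives an output gap of -1.41 × 2.5 = -3.525%, i.e. 3.53% below potential.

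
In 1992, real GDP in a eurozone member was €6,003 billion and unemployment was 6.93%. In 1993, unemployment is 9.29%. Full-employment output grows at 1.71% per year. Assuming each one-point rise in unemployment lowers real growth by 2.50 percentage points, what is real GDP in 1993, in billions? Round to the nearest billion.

€5,751 billion

Δu = 9.29 - 6.93 = 2.36 points.
Okun's law (growth form): g_Y = g_Y* - β × Δu = 1.71 - 2.50 × (2.36) = 1.71 - 5.9 = -4.19%.
Real GDP in the next year = 6003 × (1 - 4.19/100) = 6003 × 0.9581 ≈ 5751 billion.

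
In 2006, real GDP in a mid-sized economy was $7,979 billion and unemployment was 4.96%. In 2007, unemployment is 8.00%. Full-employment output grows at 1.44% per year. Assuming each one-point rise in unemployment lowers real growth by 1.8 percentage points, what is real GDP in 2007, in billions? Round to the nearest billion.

$7,657 billion

Δu = 8 - 4.96 = 3.04 points.
Okun's law (growth form): g_Y = g_Y* - β × Δu = 1.44 - 1.8 × (3.04) = 1.44 - 5.472 = -4.032%.
Real GDP in the next year = 7979 × (1 - 4.032/100) = 7979 × 0.95968 ≈ 7657 billion.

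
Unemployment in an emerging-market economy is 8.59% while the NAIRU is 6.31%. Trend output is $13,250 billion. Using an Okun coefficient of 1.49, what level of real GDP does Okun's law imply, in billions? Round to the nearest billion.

$12,800 billion

Unemployment gap = 8.59 - 6.31 = 2.28 points, so the output gap is -1.49 × 2.28 = -3.3972%.
Actual GDP = 13250 × (1 - 3.3972/100) = 13250 × 0.966028 ≈ 12800 billion.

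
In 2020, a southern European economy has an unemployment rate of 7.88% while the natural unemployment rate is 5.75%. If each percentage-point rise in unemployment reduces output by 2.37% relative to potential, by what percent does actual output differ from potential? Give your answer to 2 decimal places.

-5.05%

The unemployment gap is 7.88 - 5.75 = 2.13 percentage points.
Okun's law gives an output gap of -2.37 × 2.13 = -5.0481%, i.e. 5.05% below potential.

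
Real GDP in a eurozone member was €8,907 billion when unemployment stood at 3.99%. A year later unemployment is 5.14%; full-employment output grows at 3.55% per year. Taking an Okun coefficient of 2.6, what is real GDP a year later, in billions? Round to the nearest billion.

€8,957 billion

Δu = 5.14 - 3.99 = 1.15 points.
Okun's law (growth form): g_Y = g_Y* - β × Δu = 3.55 - 2.6 × (1.15) = 3.55 - 2.99 = 0.56%.
Real GDP in the next year = 8907 × (1 + 0.56/100) = 8907 × 1.0056 ≈ 8957 billion.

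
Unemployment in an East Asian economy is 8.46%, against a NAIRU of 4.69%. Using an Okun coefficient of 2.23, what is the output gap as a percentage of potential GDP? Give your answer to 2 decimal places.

The unemployment gap is 8.46 - 4.69 = 3.77 percentage points.
Okun's law gives an output gap of -2.23 × 3.77 = -8.4071%, i.e. 8.41% below potential.

-8.41%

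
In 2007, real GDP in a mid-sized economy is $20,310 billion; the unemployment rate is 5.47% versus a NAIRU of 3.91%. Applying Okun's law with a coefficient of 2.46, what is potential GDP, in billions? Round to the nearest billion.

Unemployment gap = 5.47 - 3.91 = 1.56 points, so output gap = -2.46 × 1.56 = -3.8376%.
Since Y = Y* × (1 + gap/100), Y* = 20310/0.961624 ≈ 21121 billion.

$21,121 billion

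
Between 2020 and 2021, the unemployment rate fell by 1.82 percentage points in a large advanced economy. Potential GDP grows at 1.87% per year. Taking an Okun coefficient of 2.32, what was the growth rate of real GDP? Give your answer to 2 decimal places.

Growth-rate Okun's law: g_Y = g_Y* - β × Δu.
g_Y = 1.87 - 2.32 × (-1.82) = 1.87 + 4.2224 = 6.0924%, i.e. 6.09% to 2 d.p.

6.09%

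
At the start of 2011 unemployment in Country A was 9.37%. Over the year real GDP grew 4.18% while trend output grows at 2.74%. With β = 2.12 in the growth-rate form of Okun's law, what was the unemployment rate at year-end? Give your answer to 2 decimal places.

Growth-rate Okun's law: g_Y = g_Y* - β × Δu, so Δu = (g_Y* - g_Y)/β.
Δu = (2.74 - 4.18)/2.12 = -1.44/2.12 = -0.68 percentage points.
Year-end unemployment = 9.37 - 0.68 = 8.69%.

8.69%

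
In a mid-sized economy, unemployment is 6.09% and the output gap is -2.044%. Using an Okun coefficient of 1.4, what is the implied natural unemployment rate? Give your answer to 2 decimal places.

From Okun's law, u - u* = -(output gap)/β = -(-2.044)/1.4 = 1.46 points.
So u* = 6.09 - 1.46 = 4.63%.

4.63%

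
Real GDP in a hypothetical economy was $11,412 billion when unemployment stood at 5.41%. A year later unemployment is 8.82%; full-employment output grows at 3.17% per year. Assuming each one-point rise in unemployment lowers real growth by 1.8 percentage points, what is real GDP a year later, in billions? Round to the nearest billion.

Δu = 8.82 - 5.41 = 3.41 points.
Okun's law (growth form): g_Y = g_Y* - β × Δu = 3.17 - 1.8 × (3.41) = 3.17 - 6.138 = -2.968%.
Real GDP in the next year = 11412 × (1 - 2.968/100) = 11412 × 0.97032 ≈ 11073 billion.

$11,073 billion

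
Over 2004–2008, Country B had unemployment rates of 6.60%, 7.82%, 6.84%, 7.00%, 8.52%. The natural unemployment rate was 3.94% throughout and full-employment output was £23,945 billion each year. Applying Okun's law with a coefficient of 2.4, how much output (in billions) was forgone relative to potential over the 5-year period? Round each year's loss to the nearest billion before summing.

£9,817 billion

Year 2004: gap = -2.4 × (6.6 - 3.94) = -6.384%, loss ≈ 23945 × 6.384/100 ≈ 1529.
Year 2005: gap = -2.4 × (7.82 - 3.94) = -9.312%, loss ≈ 23945 × 9.312/100 ≈ 2230.
Year 2006: gap = -2.4 × (6.84 - 3.94) = -6.96%, loss ≈ 23945 × 6.96/100 ≈ 1667.
Year 2007: gap = -2.4 × (7 - 3.94) = -7.344%, loss ≈ 23945 × 7.344/100 ≈ 1759.
Year 2008: gap = -2.4 × (8.52 - 3.94) = -10.992%, loss ≈ 23945 × 10.992/100 ≈ 2632.
Total lost output = 1529 + 2230 + 1667 + 1759 + 2632 = 9817 billion.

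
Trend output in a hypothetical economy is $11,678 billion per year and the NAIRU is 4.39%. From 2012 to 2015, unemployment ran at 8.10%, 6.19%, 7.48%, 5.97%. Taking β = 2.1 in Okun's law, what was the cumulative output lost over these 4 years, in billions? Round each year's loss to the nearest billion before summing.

Year 2012: gap = -2.1 × (8.1 - 4.39) = -7.791%, loss ≈ 11678 × 7.791/100 ≈ 910.
Year 2013: gap = -2.1 × (6.19 - 4.39) = -3.78%, loss ≈ 11678 × 3.78/100 ≈ 441.
Year 2014: gap = -2.1 × (7.48 - 4.39) = -6.489%, loss ≈ 11678 × 6.489/100 ≈ 758.
Year 2015: gap = -2.1 × (5.97 - 4.39) = -3.318%, loss ≈ 11678 × 3.318/100 ≈ 387.
Total lost output = 910 + 441 + 758 + 387 = 2496 billion.

$2,496 billion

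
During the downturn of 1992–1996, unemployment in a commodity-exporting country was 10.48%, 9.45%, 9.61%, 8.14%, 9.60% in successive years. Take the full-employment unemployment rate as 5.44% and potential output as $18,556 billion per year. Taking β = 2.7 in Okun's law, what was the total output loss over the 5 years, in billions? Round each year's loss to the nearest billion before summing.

Year 1992: gap = -2.7 × (10.48 - 5.44) = -13.608%, loss ≈ 18556 × 13.608/100 ≈ 2525.
Year 1993: gap = -2.7 × (9.45 - 5.44) = -10.827%, loss ≈ 18556 × 10.827/100 ≈ 2009.
Year 1994: gap = -2.7 × (9.61 - 5.44) = -11.259%, loss ≈ 18556 × 11.259/100 ≈ 2089.
Year 1995: gap = -2.7 × (8.14 - 5.44) = -7.29%, loss ≈ 18556 × 7.29/100 ≈ 1353.
Year 1996: gap = -2.7 × (9.6 - 5.44) = -11.232%, loss ≈ 18556 × 11.232/100 ≈ 2084.
Total lost output = 2525 + 2009 + 2089 + 1353 + 2084 = 10060 billion.

$10,060 billion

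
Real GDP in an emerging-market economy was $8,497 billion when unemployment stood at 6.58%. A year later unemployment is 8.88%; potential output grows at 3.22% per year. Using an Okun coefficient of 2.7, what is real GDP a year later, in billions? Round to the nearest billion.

$8,243 billion

Δu = 8.88 - 6.58 = 2.3 points.
Okun's law (growth form): g_Y = g_Y* - β × Δu = 3.22 - 2.7 × (2.30) = 3.22 - 6.21 = -2.99%.
Real GDP in the next year = 8497 × (1 - 2.99/100) = 8497 × 0.9701 ≈ 8243 billion.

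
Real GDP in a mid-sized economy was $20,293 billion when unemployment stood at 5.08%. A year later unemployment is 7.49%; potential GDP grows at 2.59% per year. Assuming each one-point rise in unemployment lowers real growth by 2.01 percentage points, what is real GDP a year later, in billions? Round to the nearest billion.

$19,836 billion

Δu = 7.49 - 5.08 = 2.41 points.
Okun's law (growth form): g_Y = g_Y* - β × Δu = 2.59 - 2.01 × (2.41) = 2.59 - 4.8441 = -2.2541%.
Real GDP in the next year = 20293 × (1 - 2.2541/100) = 20293 × 0.977459 ≈ 19836 billion.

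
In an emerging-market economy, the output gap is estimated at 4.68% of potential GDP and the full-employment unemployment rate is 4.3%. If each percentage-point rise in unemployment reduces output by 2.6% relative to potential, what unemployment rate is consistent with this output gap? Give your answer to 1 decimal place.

2.5%

From Okun's law, u - u* = -(output gap)/β = -(4.68)/2.6 = -1.8 points.
So u = 4.3 - 1.8 = 2.5%.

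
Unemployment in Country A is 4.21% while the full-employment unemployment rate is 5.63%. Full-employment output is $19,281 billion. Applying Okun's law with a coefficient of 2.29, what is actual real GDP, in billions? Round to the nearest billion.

$19,908 billion

Unemployment gap = 4.21 - 5.63 = -1.42 points, so the output gap is -2.29 × (-1.42) = 3.2518%.
Actual GDP = 19281 × (1 + 3.2518/100) = 19281 × 1.032518 ≈ 19908 billion.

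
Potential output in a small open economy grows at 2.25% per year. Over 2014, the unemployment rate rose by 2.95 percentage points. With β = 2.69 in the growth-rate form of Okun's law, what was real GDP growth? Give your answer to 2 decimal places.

Growth-rate Okun's law: g_Y = g_Y* - β × Δu.
g_Y = 2.25 - 2.69 × (2.95) = 2.25 - 7.9355 = -5.6855%, i.e. -5.69% to 2 d.p.

-5.69%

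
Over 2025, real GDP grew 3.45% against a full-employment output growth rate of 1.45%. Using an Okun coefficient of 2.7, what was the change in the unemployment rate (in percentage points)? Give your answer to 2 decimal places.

-0.74 percentage points

Growth-rate Okun's law: g_Y = g_Y* - β × Δu, so Δu = (g_Y* - g_Y)/β.
Δu = (1.45 - 3.45)/2.7 = -2/2.7 = -0.74 percentage points.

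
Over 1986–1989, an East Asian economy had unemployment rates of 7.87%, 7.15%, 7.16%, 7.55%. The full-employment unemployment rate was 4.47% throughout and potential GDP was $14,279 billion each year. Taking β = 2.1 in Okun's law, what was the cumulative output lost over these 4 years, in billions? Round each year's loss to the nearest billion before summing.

Year 1986: gap = -2.1 × (7.87 - 4.47) = -7.14%, loss ≈ 14279 × 7.14/100 ≈ 1020.
Year 1987: gap = -2.1 × (7.15 - 4.47) = -5.628%, loss ≈ 14279 × 5.628/100 ≈ 804.
Year 1988: gap = -2.1 × (7.16 - 4.47) = -5.649%, loss ≈ 14279 × 5.649/100 ≈ 807.
Year 1989: gap = -2.1 × (7.55 - 4.47) = -6.468%, loss ≈ 14279 × 6.468/100 ≈ 924.
Total lost output = 1020 + 804 + 807 + 924 = 3555 billion.

$3,555 billion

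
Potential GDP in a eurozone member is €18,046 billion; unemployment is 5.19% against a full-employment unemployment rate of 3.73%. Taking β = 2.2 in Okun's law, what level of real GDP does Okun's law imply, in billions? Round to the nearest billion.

€17,466 billion

Unemployment gap = 5.19 - 3.73 = 1.46 points, so the output gap is -2.2 × 1.46 = -3.212%.
Actual GDP = 18046 × (1 - 3.212/100) = 18046 × 0.96788 ≈ 17466 billion.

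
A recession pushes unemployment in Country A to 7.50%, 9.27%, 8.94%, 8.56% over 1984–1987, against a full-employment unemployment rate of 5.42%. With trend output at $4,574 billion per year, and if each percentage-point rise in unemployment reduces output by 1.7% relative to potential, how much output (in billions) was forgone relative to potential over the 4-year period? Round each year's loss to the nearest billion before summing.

Year 1984: gap = -1.7 × (7.5 - 5.42) = -3.536%, loss ≈ 4574 × 3.536/100 ≈ 162.
Year 1985: gap = -1.7 × (9.27 - 5.42) = -6.545%, loss ≈ 4574 × 6.545/100 ≈ 299.
Year 1986: gap = -1.7 × (8.94 - 5.42) = -5.984%, loss ≈ 4574 × 5.984/100 ≈ 274.
Year 1987: gap = -1.7 × (8.56 - 5.42) = -5.338%, loss ≈ 4574 × 5.338/100 ≈ 244.
Total lost output = 162 + 299 + 274 + 244 = 979 billion.

$979 billion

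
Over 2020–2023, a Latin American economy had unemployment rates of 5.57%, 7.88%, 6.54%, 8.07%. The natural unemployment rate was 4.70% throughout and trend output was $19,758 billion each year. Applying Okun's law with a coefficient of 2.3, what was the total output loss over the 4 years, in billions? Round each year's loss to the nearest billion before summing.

$4,207 billion

Year 2020: gap = -2.3 × (5.57 - 4.7) = -2.001%, loss ≈ 19758 × 2.001/100 ≈ 395.
Year 2021: gap = -2.3 × (7.88 - 4.7) = -7.314%, loss ≈ 19758 × 7.314/100 ≈ 1445.
Year 2022: gap = -2.3 × (6.54 - 4.7) = -4.232%, loss ≈ 19758 × 4.232/100 ≈ 836.
Year 2023: gap = -2.3 × (8.07 - 4.7) = -7.751%, loss ≈ 19758 × 7.751/100 ≈ 1531.
Total lost output = 395 + 1445 + 836 + 1531 = 4207 billion.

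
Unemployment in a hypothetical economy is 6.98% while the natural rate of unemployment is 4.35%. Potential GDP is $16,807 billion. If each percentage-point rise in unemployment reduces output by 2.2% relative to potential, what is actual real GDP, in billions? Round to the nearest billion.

Unemployment gap = 6.98 - 4.35 = 2.63 points, so the output gap is -2.2 × 2.63 = -5.786%.
Actual GDP = 16807 × (1 - 5.786/100) = 16807 × 0.94214 ≈ 15835 billion.

$15,835 billion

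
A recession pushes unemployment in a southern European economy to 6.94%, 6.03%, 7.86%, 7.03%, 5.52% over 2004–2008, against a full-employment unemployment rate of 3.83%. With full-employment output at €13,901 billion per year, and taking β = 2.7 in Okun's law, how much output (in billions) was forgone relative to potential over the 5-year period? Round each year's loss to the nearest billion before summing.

Year 2004: gap = -2.7 × (6.94 - 3.83) = -8.397%, loss ≈ 13901 × 8.397/100 ≈ 1167.
Year 2005: gap = -2.7 × (6.03 - 3.83) = -5.94%, loss ≈ 13901 × 5.94/100 ≈ 826.
Year 2006: gap = -2.7 × (7.86 - 3.83) = -10.881%, loss ≈ 13901 × 10.881/100 ≈ 1513.
Year 2007: gap = -2.7 × (7.03 - 3.83) = -8.64%, loss ≈ 13901 × 8.64/100 ≈ 1201.
Year 2008: gap = -2.7 × (5.52 - 3.83) = -4.563%, loss ≈ 13901 × 4.563/100 ≈ 634.
Total lost output = 1167 + 826 + 1513 + 1201 + 634 = 5341 billion.

€5,341 billion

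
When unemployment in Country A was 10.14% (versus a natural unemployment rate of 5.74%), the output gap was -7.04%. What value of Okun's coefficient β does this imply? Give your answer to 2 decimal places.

Okun's law: output gap = -β × (u - u*).
-7.04 = -β × (10.14 - 5.74) = -β × 4.4, so β = 7.04/4.4 = 1.60.

β ≈ 1.60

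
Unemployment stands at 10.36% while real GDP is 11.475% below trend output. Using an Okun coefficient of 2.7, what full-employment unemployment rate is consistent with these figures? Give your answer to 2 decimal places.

From Okun's law, u - u* = -(output gap)/β = -(-11.475)/2.7 = 4.25 points.
So u* = 10.36 - 4.25 = 6.11%.

6.11%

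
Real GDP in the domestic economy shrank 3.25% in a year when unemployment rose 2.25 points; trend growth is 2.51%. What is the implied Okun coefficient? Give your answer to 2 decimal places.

Growth form: g_Y = g_Y* - β × Δu, so β = (g_Y* - g_Y)/Δu.
β = (2.51 + 3.25)/2.25 = 5.76/2.25 = 2.56.

β ≈ 2.56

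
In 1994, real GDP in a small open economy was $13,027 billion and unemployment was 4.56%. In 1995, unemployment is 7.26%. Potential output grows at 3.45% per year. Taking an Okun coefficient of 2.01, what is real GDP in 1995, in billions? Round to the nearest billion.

Δu = 7.26 - 4.56 = 2.7 points.
Okun's law (growth form): g_Y = g_Y* - β × Δu = 3.45 - 2.01 × (2.70) = 3.45 - 5.427 = -1.977%.
Real GDP in the next year = 13027 × (1 - 1.977/100) = 13027 × 0.98023 ≈ 12769 billion.

$12,769 billion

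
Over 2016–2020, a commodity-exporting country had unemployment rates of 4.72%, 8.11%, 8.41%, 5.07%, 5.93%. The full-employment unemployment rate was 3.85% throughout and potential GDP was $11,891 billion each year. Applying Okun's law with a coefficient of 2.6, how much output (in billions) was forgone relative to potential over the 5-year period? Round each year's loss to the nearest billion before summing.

$4,016 billion

Year 2016: gap = -2.6 × (4.72 - 3.85) = -2.262%, loss ≈ 11891 × 2.262/100 ≈ 269.
Year 2017: gap = -2.6 × (8.11 - 3.85) = -11.076%, loss ≈ 11891 × 11.076/100 ≈ 1317.
Year 2018: gap = -2.6 × (8.41 - 3.85) = -11.856%, loss ≈ 11891 × 11.856/100 ≈ 1410.
Year 2019: gap = -2.6 × (5.07 - 3.85) = -3.172%, loss ≈ 11891 × 3.172/100 ≈ 377.
Year 2020: gap = -2.6 × (5.93 - 3.85) = -5.408%, loss ≈ 11891 × 5.408/100 ≈ 643.
Total lost output = 269 + 1317 + 1410 + 377 + 643 = 4016 billion.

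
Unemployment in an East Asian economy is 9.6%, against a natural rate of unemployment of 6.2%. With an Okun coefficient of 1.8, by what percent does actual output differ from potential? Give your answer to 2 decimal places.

-6.12%

The unemployment gap is 9.6 - 6.2 = 3.4 percentage points.
Okun's law gives an output gap of -1.8 × 3.4 = -6.12%, i.e. 6.12% below potential.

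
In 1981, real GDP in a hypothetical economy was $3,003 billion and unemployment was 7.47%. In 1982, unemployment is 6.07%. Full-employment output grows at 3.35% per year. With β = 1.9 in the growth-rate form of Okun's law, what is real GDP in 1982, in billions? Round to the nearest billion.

$3,183 billion

Δu = 6.07 - 7.47 = -1.4 points.
Okun's law (growth form): g_Y = g_Y* - β × Δu = 3.35 - 1.9 × (-1.40) = 3.35 + 2.66 = 6.01%.
Real GDP in the next year = 3003 × (1 + 6.01/100) = 3003 × 1.0601 ≈ 3183 billion.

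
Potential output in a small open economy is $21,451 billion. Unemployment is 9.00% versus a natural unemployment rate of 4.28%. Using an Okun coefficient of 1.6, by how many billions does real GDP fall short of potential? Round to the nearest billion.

Output gap = -1.6 × (9 - 4.28) = -1.6 × 4.72 = -7.552%.
Actual GDP ≈ 21451 × 0.92448 ≈ 19831 billion, so the shortfall is 21451 - 19831 = 1620 billion.

$1,620 billion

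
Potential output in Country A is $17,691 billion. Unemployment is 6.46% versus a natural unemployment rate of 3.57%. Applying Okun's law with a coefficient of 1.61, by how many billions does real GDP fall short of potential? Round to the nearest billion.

Output gap = -1.61 × (6.46 - 3.57) = -1.61 × 2.89 = -4.6529%.
Actual GDP ≈ 17691 × 0.953471 ≈ 16868 billion, so the shortfall is 17691 - 16868 = 823 billion.

$823 billion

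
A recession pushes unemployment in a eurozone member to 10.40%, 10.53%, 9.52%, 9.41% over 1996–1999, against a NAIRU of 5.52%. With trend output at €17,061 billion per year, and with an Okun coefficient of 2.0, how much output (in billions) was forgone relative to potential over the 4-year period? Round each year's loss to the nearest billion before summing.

Year 1996: gap = -2.0 × (10.4 - 5.52) = -9.76%, loss ≈ 17061 × 9.76/100 ≈ 1665.
Year 1997: gap = -2.0 × (10.53 - 5.52) = -10.02%, loss ≈ 17061 × 10.02/100 ≈ 1710.
Year 1998: gap = -2.0 × (9.52 - 5.52) = -8%, loss ≈ 17061 × 8/100 ≈ 1365.
Year 1999: gap = -2.0 × (9.41 - 5.52) = -7.78%, loss ≈ 17061 × 7.78/100 ≈ 1327.
Total lost output = 1665 + 1710 + 1365 + 1327 = 6067 billion.

€6,067 billion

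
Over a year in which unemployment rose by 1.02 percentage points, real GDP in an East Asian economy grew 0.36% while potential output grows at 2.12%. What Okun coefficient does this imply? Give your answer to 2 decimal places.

Growth form: g_Y = g_Y* - β × Δu, so β = (g_Y* - g_Y)/Δu.
β = (2.12 - 0.36)/1.02 = 1.76/1.02 = 1.73.

β ≈ 1.73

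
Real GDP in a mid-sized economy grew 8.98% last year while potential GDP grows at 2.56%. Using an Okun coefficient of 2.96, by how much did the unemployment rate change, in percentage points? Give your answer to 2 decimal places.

Growth-rate Okun's law: g_Y = g_Y* - β × Δu, so Δu = (g_Y* - g_Y)/β.
Δu = (2.56 - 8.98)/2.96 = -6.42/2.96 = -2.17 percentage points.

-2.17 percentage points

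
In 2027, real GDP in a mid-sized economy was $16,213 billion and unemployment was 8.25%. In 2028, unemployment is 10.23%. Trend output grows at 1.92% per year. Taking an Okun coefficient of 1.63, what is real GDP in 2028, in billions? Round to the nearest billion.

$16,001 billion

Δu = 10.23 - 8.25 = 1.98 points.
Okun's law (growth form): g_Y = g_Y* - β × Δu = 1.92 - 1.63 × (1.98) = 1.92 - 3.2274 = -1.3074%.
Real GDP in the next year = 16213 × (1 - 1.3074/100) = 16213 × 0.986926 ≈ 16001 billion.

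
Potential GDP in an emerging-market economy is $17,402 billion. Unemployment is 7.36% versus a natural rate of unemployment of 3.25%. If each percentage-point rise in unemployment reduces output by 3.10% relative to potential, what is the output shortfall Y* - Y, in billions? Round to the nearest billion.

$2,217 billion

Output gap = -3.10 × (7.36 - 3.25) = -3.1 × 4.11 = -12.741%.
Actual GDP ≈ 17402 × 0.87259 ≈ 15185 billion, so the shortfall is 17402 - 15185 = 2217 billion.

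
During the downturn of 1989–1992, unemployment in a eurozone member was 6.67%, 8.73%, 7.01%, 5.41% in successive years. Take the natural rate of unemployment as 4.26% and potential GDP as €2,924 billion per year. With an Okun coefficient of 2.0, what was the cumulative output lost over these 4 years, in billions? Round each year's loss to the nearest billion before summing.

€630 billion

Year 1989: gap = -2.0 × (6.67 - 4.26) = -4.82%, loss ≈ 2924 × 4.82/100 ≈ 141.
Year 1990: gap = -2.0 × (8.73 - 4.26) = -8.94%, loss ≈ 2924 × 8.94/100 ≈ 261.
Year 1991: gap = -2.0 × (7.01 - 4.26) = -5.5%, loss ≈ 2924 × 5.5/100 ≈ 161.
Year 1992: gap = -2.0 × (5.41 - 4.26) = -2.3%, loss ≈ 2924 × 2.3/100 ≈ 67.
Total lost output = 141 + 261 + 161 + 67 = 630 billion.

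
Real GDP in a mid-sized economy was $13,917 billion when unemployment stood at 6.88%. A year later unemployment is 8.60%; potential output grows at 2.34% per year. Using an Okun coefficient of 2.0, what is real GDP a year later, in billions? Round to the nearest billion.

$13,764 billion

Δu = 8.6 - 6.88 = 1.72 points.
Okun's law (growth form): g_Y = g_Y* - β × Δu = 2.34 - 2.0 × (1.72) = 2.34 - 3.44 = -1.1%.
Real GDP in the next year = 13917 × (1 - 1.1/100) = 13917 × 0.989 ≈ 13764 billion.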